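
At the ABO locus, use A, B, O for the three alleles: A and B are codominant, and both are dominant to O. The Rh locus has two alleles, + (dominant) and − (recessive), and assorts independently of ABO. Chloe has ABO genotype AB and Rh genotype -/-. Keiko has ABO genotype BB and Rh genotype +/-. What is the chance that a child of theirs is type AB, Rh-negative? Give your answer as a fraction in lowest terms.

ABO cross AB × BB → offspring phenotypes: 1/2 B, 1/2 AB.
Rh cross -/- × +/- → 1/2 Rh+, 1/2 Rh-.
Independent loci: P(type AB, Rh-negative) = 1/2 × 1/2 = 1/4.

1/4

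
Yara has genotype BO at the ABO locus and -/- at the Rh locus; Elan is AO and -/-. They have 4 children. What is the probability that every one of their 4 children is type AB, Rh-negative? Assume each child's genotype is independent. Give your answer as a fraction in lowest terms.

1/256

ABO cross BO × AO → 1/4 O, 1/4 A, 1/4 B, 1/4 AB.
Rh cross -/- × -/- → 1 Rh-; so P(type AB, Rh-negative) = 1/4 × 1 = 1/4 per child.
All 4 independent: (1/4)^4 = 1/256.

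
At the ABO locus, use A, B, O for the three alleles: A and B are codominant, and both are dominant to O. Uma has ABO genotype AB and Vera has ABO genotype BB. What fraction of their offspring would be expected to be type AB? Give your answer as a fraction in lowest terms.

ABO cross AB × BB → offspring phenotypes: 1/2 B, 1/2 AB.
So P(type AB) = 1/2.

1/2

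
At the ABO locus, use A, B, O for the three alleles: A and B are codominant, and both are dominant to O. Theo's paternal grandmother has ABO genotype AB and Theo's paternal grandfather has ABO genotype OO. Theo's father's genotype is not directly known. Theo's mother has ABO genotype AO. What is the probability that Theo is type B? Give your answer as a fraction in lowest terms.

Theo's father's ABO genotype from AB × OO: 1/2 AO, 1/2 BO.
Crossing each possibility with the mother AO and summing P(type B): 1/2·0 + 1/2·1/4 = 1/8.

1/8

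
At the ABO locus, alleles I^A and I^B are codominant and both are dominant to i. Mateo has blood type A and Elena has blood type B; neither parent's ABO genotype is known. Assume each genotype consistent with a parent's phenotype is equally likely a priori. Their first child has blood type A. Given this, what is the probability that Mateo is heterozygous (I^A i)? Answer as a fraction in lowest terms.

1/3

Possible genotypes: Mateo ∈ {I^A I^A, I^A i}; Elena ∈ {I^B I^B, I^B i}.
Weight each parental genotype pair by prior × P(type-A child):
  I^A I^A × I^B i: posterior weight 2/3.
  I^A i × I^B i: posterior weight 1/3.
Sum the posterior weight over pairs where Mateo is I^A i: 1/3.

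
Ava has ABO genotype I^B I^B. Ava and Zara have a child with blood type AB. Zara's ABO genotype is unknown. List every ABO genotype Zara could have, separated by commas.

I^A I^A, I^A I^B, I^A i

For each candidate genotype of Zara, check whether crossing it with I^B I^B can produce every observed child phenotype.
  I^A I^A → possible child types {AB} ✓
  I^A I^B → possible child types {B, AB} ✓
  I^A i → possible child types {B, AB} ✓
  I^B I^B → possible child types {B} ✗
  I^B i → possible child types {B} ✗
  i i → possible child types {B} ✗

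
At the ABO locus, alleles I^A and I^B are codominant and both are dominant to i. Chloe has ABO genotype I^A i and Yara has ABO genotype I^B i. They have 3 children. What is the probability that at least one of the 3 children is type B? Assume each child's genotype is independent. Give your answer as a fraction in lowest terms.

37/64

ABO cross I^A i × I^B i → 1/4 O, 1/4 A, 1/4 B, 1/4 AB.
So P(type B) = 1/4 per child.
P(none) = (3/4)^3 = 27/64; P(at least one) = 1 − 27/64 = 37/64.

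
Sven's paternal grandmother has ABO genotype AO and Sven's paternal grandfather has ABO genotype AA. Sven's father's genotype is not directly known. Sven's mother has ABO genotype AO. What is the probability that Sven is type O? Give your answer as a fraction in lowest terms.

Sven's father's ABO genotype from AO × AA: 1/2 AA, 1/2 AO.
Crossing each possibility with the mother AO and summing P(type O): 1/2·0 + 1/2·1/4 = 1/8.

1/8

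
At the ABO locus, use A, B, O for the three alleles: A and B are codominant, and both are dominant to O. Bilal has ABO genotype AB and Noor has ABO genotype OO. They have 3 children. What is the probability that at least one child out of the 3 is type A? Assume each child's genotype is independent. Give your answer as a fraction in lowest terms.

7/8

ABO cross AB × OO → 1/2 A, 1/2 B.
So P(type A) = 1/2 per child.
P(none) = (1/2)^3 = 1/8; P(at least one) = 1 − 1/8 = 7/8.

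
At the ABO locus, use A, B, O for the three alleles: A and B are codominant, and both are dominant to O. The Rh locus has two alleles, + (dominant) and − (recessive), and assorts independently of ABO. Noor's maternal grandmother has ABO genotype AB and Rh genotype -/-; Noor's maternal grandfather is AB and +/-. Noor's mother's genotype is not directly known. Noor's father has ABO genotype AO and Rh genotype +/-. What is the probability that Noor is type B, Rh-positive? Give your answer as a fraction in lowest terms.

Noor's mother's ABO genotype from AB × AB: 1/4 AA, 1/2 AB, 1/4 BB.
Crossing each possibility with the father AO and summing P(type B): 1/4·0 + 1/2·1/4 + 1/4·1/2 = 1/4.
Similarly for Rh via the mother's Rh distribution: P(Rh+) = 5/8.
Independent loci: 1/4 × 5/8 = 5/32.

5/32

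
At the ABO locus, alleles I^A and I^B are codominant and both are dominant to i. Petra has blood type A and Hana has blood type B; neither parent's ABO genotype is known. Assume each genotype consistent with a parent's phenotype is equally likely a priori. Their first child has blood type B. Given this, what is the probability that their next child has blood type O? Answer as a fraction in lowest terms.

Possible genotypes: Petra ∈ {I^A I^A, I^A i}; Hana ∈ {I^B I^B, I^B i}.
Weight each parental genotype pair by prior × P(type-B child):
  I^A i × I^B I^B: posterior weight 2/3; P(next child type O) = 0.
  I^A i × I^B i: posterior weight 1/3; P(next child type O) = 1/4.
Weighted sum = 1/12.

1/12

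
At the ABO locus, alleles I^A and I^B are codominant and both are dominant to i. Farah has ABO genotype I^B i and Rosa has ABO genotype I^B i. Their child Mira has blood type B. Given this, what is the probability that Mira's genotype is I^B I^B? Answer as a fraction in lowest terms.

1/3

Cross I^B i × I^B i → 1/4 I^B I^B, 1/2 I^B i, 1/4 i i.
Type-B genotypes among offspring: I^B I^B (1/4), I^B i (1/2); total 3/4.
P(I^B I^B | type B) = (1/4) / (3/4) = 1/3.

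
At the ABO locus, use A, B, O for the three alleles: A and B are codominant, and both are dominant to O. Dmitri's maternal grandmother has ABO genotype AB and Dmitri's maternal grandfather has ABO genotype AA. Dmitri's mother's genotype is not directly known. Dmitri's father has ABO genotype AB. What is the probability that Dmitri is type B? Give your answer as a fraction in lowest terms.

1/8

Dmitri's mother's ABO genotype from AB × AA: 1/2 AA, 1/2 AB.
Crossing each possibility with the father AB and summing P(type B): 1/2·0 + 1/2·1/4 = 1/8.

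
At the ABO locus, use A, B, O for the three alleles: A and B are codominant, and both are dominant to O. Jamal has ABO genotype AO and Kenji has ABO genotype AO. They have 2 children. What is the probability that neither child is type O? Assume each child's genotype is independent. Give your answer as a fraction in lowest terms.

9/16

ABO cross AO × AO → 1/4 O, 3/4 A.
So P(type O) = 1/4 per child.
P(not type O) = 3/4 for one child; (3/4)^2 = 9/16.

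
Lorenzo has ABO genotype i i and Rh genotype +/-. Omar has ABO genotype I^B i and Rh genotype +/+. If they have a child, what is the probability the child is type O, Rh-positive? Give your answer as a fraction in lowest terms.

ABO cross i i × I^B i → offspring phenotypes: 1/2 O, 1/2 B.
Rh cross +/- × +/+ → 1 Rh+.
Independent loci: P(type O, Rh-positive) = 1/2 × 1 = 1/2.

1/2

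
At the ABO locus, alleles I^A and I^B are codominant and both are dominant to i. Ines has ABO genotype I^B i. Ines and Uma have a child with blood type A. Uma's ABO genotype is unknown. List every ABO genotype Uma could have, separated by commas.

For each candidate genotype of Uma, check whether crossing it with I^B i can produce every observed child phenotype.
  I^A I^A → possible child types {A, AB} ✓
  I^A I^B → possible child types {A, B, AB} ✓
  I^A i → possible child types {O, A, B, AB} ✓
  I^B I^B → possible child types {B} ✗
  I^B i → possible child types {O, B} ✗
  i i → possible child types {O, B} ✗

I^A I^A, I^A I^B, I^A i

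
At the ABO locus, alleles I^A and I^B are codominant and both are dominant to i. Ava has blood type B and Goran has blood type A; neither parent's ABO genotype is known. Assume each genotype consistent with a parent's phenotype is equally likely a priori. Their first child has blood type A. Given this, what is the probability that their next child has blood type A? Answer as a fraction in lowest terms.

5/12

Possible genotypes: Ava ∈ {I^B I^B, I^B i}; Goran ∈ {I^A I^A, I^A i}.
Weight each parental genotype pair by prior × P(type-A child):
  I^B i × I^A I^A: posterior weight 2/3; P(next child type A) = 1/2.
  I^B i × I^A i: posterior weight 1/3; P(next child type A) = 1/4.
Weighted sum = 5/12.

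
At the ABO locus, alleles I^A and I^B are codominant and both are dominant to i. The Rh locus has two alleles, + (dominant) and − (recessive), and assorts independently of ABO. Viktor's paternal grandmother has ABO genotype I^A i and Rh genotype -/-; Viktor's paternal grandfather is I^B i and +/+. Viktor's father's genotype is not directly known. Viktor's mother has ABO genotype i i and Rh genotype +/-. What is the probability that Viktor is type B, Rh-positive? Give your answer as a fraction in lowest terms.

Viktor's father's ABO genotype from I^A i × I^B i: 1/4 I^A I^B, 1/4 I^A i, 1/4 I^B i, 1/4 i i.
Crossing each possibility with the mother i i and summing P(type B): 1/4·1/2 + 1/4·0 + 1/4·1/2 + 1/4·0 = 1/4.
Similarly for Rh via the father's Rh distribution: P(Rh+) = 3/4.
Independent loci: 1/4 × 3/4 = 3/16.

3/16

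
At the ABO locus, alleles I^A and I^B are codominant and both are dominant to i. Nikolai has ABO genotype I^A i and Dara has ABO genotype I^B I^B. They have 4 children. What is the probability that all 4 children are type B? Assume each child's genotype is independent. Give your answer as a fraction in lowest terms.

ABO cross I^A i × I^B I^B → 1/2 B, 1/2 AB.
So P(type B) = 1/2 per child.
All 4 independent: (1/2)^4 = 1/16.

1/16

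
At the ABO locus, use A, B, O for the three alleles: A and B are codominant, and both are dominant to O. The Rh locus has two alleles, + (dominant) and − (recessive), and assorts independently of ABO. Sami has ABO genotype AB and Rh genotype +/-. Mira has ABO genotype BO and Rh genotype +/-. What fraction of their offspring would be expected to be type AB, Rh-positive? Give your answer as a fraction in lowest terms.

ABO cross AB × BO → offspring phenotypes: 1/4 A, 1/2 B, 1/4 AB.
Rh cross +/- × +/- → 3/4 Rh+, 1/4 Rh-.
Independent loci: P(type AB, Rh-positive) = 1/4 × 3/4 = 3/16.

3/16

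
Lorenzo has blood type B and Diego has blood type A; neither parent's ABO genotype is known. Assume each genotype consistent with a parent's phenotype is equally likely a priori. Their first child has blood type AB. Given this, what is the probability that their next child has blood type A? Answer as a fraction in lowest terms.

Possible genotypes: Lorenzo ∈ {I^B I^B, I^B i}; Diego ∈ {I^A I^A, I^A i}.
Weight each parental genotype pair by prior × P(type-AB child):
  I^B I^B × I^A I^A: posterior weight 4/9; P(next child type A) = 0.
  I^B I^B × I^A i: posterior weight 2/9; P(next child type A) = 0.
  I^B i × I^A I^A: posterior weight 2/9; P(next child type A) = 1/2.
  I^B i × I^A i: posterior weight 1/9; P(next child type A) = 1/4.
Weighted sum = 5/36.

5/36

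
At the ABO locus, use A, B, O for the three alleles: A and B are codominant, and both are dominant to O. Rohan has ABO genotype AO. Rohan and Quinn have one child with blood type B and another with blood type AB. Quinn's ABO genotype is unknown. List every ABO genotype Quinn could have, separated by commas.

AB, BB, BO

For each candidate genotype of Quinn, check whether crossing it with AO can produce every observed child phenotype.
  AA → possible child types {A} ✗
  AB → possible child types {A, B, AB} ✓
  AO → possible child types {O, A} ✗
  BB → possible child types {B, AB} ✓
  BO → possible child types {O, A, B, AB} ✓
  OO → possible child types {O, A} ✗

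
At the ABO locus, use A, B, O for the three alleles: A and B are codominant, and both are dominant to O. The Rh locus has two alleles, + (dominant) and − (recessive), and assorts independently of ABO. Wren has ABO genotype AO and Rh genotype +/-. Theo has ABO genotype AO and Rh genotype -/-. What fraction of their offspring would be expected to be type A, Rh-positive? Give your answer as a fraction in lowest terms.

ABO cross AO × AO → offspring phenotypes: 1/4 O, 3/4 A.
Rh cross +/- × -/- → 1/2 Rh+, 1/2 Rh-.
Independent loci: P(type A, Rh-positive) = 3/4 × 1/2 = 3/8.

3/8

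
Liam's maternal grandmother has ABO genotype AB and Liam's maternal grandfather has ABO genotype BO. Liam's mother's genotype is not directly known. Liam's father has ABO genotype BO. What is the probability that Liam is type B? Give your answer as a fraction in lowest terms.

5/8

Liam's mother's ABO genotype from AB × BO: 1/4 AB, 1/4 AO, 1/4 BB, 1/4 BO.
Crossing each possibility with the father BO and summing P(type B): 1/4·1/2 + 1/4·1/4 + 1/4·1 + 1/4·3/4 = 5/8.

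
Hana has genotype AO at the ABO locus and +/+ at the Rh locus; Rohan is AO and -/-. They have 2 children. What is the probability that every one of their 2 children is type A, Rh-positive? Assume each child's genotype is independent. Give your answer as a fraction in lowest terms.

9/16

ABO cross AO × AO → 1/4 O, 3/4 A.
Rh cross +/+ × -/- → 1 Rh+; so P(type A, Rh-positive) = 3/4 × 1 = 3/4 per child.
All 2 independent: (3/4)^2 = 9/16.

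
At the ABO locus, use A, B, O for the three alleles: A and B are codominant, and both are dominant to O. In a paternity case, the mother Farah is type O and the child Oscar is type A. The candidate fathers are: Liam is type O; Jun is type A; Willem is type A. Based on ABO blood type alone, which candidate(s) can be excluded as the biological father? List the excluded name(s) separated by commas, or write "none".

A candidate is excluded only if no genotype consistent with his phenotype could produce a type A child with a type O mother.
Liam (type O): no genotype consistent with that phenotype can produce a type-A child with a type-O mother.

Liam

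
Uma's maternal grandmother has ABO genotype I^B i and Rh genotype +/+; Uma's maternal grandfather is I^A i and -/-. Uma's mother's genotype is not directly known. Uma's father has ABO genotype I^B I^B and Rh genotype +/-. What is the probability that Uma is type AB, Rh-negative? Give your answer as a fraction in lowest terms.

Uma's mother's ABO genotype from I^B i × I^A i: 1/4 I^A I^B, 1/4 I^A i, 1/4 I^B i, 1/4 i i.
Crossing each possibility with the father I^B I^B and summing P(type AB): 1/4·1/2 + 1/4·1/2 + 1/4·0 + 1/4·0 = 1/4.
Similarly for Rh via the mother's Rh distribution: P(Rh-) = 1/4.
Independent loci: 1/4 × 1/4 = 1/16.

1/16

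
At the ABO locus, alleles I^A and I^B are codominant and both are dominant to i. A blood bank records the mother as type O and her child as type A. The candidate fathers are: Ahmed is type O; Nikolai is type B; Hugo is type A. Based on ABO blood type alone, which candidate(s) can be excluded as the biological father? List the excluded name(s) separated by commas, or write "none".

A candidate is excluded only if no genotype consistent with his phenotype could produce a type A child with a type O mother.
Ahmed (type O): no genotype consistent with that phenotype can produce a type-A child with a type-O mother.
Nikolai (type B): no genotype consistent with that phenotype can produce a type-A child with a type-O mother.

Ahmed, Nikolai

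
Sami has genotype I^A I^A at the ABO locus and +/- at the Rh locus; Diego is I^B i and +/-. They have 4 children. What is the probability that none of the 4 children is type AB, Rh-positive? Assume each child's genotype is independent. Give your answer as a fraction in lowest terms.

625/4096

ABO cross I^A I^A × I^B i → 1/2 A, 1/2 AB.
Rh cross +/- × +/- → 3/4 Rh+, 1/4 Rh-; so P(type AB, Rh-positive) = 1/2 × 3/4 = 3/8 per child.
P(not type AB, Rh-positive) = 5/8 for one child; (5/8)^4 = 625/4096.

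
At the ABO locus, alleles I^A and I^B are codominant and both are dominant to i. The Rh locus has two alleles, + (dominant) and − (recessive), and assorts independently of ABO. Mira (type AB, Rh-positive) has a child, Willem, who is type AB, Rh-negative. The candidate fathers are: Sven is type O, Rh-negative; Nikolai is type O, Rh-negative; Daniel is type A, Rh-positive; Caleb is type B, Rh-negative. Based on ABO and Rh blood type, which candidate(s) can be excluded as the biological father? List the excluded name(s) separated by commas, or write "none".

A candidate is excluded only if no genotype consistent with his phenotype could produce a type AB, Rh-negative child with a type AB, Rh-positive mother.
Sven (type O, Rh-): no genotype consistent with that phenotype can produce a type-AB Rh- child with a type-AB mother.
Nikolai (type O, Rh-): no genotype consistent with that phenotype can produce a type-AB Rh- child with a type-AB mother.

Sven, Nikolai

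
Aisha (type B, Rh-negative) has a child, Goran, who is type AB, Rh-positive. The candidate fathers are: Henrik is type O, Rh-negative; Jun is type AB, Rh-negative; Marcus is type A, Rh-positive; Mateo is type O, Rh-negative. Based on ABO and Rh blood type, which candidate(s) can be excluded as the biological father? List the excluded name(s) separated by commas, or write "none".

A candidate is excluded only if no genotype consistent with his phenotype could produce a type AB, Rh-positive child with a type B, Rh-negative mother.
Henrik (type O, Rh-): no genotype consistent with that phenotype can produce a type-AB Rh+ child with a type-B mother.
Jun (type AB, Rh-): no genotype consistent with that phenotype can produce a type-AB Rh+ child with a type-B mother.
Mateo (type O, Rh-): no genotype consistent with that phenotype can produce a type-AB Rh+ child with a type-B mother.

Henrik, Jun, Mateo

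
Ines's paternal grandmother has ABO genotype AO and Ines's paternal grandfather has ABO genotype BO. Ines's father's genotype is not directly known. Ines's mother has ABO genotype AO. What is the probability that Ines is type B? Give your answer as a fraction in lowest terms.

Ines's father's ABO genotype from AO × BO: 1/4 AB, 1/4 AO, 1/4 BO, 1/4 OO.
Crossing each possibility with the mother AO and summing P(type B): 1/4·1/4 + 1/4·0 + 1/4·1/4 + 1/4·0 = 1/8.

1/8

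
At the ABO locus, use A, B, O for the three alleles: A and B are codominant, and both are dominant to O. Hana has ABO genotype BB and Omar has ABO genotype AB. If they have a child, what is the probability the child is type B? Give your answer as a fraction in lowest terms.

1/2

ABO cross BB × AB → offspring phenotypes: 1/2 B, 1/2 AB.
So P(type B) = 1/2.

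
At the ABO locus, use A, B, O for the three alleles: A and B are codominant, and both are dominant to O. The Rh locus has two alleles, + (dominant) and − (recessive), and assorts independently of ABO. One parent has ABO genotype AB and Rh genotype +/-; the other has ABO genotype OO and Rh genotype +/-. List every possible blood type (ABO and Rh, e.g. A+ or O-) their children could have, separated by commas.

A+, A-, B+, B-

Gametes from AB × OO give offspring ABO genotypes AO, BO, i.e. phenotypes A, B.
Rh cross +/- × +/- → phenotypes Rh+, Rh-.
Combining independently: A+, A-, B+, B-.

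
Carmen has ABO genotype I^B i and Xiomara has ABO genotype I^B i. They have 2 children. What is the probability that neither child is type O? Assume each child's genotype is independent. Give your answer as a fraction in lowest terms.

ABO cross I^B i × I^B i → 1/4 O, 3/4 B.
So P(type O) = 1/4 per child.
P(not type O) = 3/4 for one child; (3/4)^2 = 9/16.

9/16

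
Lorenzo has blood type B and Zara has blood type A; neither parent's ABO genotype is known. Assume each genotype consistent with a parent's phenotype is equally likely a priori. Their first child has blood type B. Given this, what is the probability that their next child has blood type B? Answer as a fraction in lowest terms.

5/12

Possible genotypes: Lorenzo ∈ {I^B I^B, I^B i}; Zara ∈ {I^A I^A, I^A i}.
Weight each parental genotype pair by prior × P(type-B child):
  I^B I^B × I^A i: posterior weight 2/3; P(next child type B) = 1/2.
  I^B i × I^A i: posterior weight 1/3; P(next child type B) = 1/4.
Weighted sum = 5/12.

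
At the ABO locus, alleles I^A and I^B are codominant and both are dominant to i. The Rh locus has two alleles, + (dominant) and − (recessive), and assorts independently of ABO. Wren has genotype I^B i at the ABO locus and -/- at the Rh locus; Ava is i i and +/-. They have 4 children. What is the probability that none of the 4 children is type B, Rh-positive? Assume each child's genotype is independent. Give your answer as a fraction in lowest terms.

ABO cross I^B i × i i → 1/2 O, 1/2 B.
Rh cross -/- × +/- → 1/2 Rh+, 1/2 Rh-; so P(type B, Rh-positive) = 1/2 × 1/2 = 1/4 per child.
P(not type B, Rh-positive) = 3/4 for one child; (3/4)^4 = 81/256.

81/256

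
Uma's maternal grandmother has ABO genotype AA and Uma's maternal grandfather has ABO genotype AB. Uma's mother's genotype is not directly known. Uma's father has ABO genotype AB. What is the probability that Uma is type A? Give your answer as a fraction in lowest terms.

3/8

Uma's mother's ABO genotype from AA × AB: 1/2 AA, 1/2 AB.
Crossing each possibility with the father AB and summing P(type A): 1/2·1/2 + 1/2·1/4 = 3/8.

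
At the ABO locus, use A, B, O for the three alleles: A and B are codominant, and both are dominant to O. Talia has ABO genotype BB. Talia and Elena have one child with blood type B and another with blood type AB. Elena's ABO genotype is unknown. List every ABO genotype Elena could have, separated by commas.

AB, AO

For each candidate genotype of Elena, check whether crossing it with BB can produce every observed child phenotype.
  AA → possible child types {AB} ✗
  AB → possible child types {B, AB} ✓
  AO → possible child types {B, AB} ✓
  BB → possible child types {B} ✗
  BO → possible child types {B} ✗
  OO → possible child types {B} ✗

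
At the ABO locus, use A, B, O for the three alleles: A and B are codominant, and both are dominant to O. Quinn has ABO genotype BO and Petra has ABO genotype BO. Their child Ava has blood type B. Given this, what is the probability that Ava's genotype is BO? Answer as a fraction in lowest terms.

2/3

Cross BO × BO → 1/4 BB, 1/2 BO, 1/4 OO.
Type-B genotypes among offspring: BB (1/4), BO (1/2); total 3/4.
P(BO | type B) = (1/2) / (3/4) = 2/3.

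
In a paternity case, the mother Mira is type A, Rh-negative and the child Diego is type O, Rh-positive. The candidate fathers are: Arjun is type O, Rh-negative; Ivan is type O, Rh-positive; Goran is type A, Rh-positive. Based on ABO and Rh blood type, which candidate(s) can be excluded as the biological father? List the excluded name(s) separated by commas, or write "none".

Arjun

A candidate is excluded only if no genotype consistent with his phenotype could produce a type O, Rh-positive child with a type A, Rh-negative mother.
Arjun (type O, Rh-): no genotype consistent with that phenotype can produce a type-O Rh+ child with a type-A mother.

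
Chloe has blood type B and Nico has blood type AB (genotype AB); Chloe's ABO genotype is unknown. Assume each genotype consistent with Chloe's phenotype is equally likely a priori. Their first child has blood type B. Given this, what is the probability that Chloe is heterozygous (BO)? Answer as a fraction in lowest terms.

Possible genotypes: Chloe ∈ {BB, BO}; Nico ∈ {AB}.
Weight each parental genotype pair by prior × P(type-B child):
  BB × AB: posterior weight 1/2.
  BO × AB: posterior weight 1/2.
Sum the posterior weight over pairs where Chloe is BO: 1/2.

1/2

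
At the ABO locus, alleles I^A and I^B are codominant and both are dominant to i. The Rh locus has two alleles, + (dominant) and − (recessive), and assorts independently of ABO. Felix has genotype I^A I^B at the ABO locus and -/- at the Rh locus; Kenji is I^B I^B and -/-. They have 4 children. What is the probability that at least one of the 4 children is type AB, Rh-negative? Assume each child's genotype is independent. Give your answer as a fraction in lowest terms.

ABO cross I^A I^B × I^B I^B → 1/2 B, 1/2 AB.
Rh cross -/- × -/- → 1 Rh-; so P(type AB, Rh-negative) = 1/2 × 1 = 1/2 per child.
P(none) = (1/2)^4 = 1/16; P(at least one) = 1 − 1/16 = 15/16.

15/16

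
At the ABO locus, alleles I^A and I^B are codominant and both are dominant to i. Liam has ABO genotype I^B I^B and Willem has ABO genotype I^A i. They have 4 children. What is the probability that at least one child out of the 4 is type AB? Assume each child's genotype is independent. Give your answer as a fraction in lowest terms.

ABO cross I^B I^B × I^A i → 1/2 B, 1/2 AB.
So P(type AB) = 1/2 per child.
P(none) = (1/2)^4 = 1/16; P(at least one) = 1 − 1/16 = 15/16.

15/16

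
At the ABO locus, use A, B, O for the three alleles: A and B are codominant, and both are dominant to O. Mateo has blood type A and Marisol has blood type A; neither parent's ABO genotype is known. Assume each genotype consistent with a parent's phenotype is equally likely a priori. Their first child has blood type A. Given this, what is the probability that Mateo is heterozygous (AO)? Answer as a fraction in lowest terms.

7/15

Possible genotypes: Mateo ∈ {AA, AO}; Marisol ∈ {AA, AO}.
Weight each parental genotype pair by prior × P(type-A child):
  AA × AA: posterior weight 4/15.
  AA × AO: posterior weight 4/15.
  AO × AA: posterior weight 4/15.
  AO × AO: posterior weight 1/5.
Sum the posterior weight over pairs where Mateo is AO: 7/15.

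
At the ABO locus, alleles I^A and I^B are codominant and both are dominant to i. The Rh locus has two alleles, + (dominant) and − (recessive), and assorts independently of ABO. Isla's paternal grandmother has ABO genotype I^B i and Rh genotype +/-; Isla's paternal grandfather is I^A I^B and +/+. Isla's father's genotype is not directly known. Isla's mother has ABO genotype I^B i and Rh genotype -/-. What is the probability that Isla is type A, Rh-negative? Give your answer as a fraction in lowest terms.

Isla's father's ABO genotype from I^B i × I^A I^B: 1/4 I^A I^B, 1/4 I^A i, 1/4 I^B I^B, 1/4 I^B i.
Crossing each possibility with the mother I^B i and summing P(type A): 1/4·1/4 + 1/4·1/4 + 1/4·0 + 1/4·0 = 1/8.
Similarly for Rh via the father's Rh distribution: P(Rh-) = 1/4.
Independent loci: 1/8 × 1/4 = 1/32.

1/32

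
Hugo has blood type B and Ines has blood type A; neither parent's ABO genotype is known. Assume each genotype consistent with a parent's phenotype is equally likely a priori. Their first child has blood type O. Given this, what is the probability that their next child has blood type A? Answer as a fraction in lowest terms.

1/4

Possible genotypes: Hugo ∈ {I^B I^B, I^B i}; Ines ∈ {I^A I^A, I^A i}.
Weight each parental genotype pair by prior × P(type-O child):
  I^B i × I^A i: posterior weight 1; P(next child type A) = 1/4.
Weighted sum = 1/4.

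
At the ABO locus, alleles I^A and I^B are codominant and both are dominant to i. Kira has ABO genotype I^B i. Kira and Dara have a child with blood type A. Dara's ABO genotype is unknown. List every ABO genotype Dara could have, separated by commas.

I^A I^A, I^A I^B, I^A i

For each candidate genotype of Dara, check whether crossing it with I^B i can produce every observed child phenotype.
  I^A I^A → possible child types {A, AB} ✓
  I^A I^B → possible child types {A, B, AB} ✓
  I^A i → possible child types {O, A, B, AB} ✓
  I^B I^B → possible child types {B} ✗
  I^B i → possible child types {O, B} ✗
  i i → possible child types {O, B} ✗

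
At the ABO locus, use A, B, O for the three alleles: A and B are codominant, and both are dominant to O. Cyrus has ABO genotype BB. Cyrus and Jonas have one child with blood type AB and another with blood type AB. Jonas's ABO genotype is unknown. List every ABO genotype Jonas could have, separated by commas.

For each candidate genotype of Jonas, check whether crossing it with BB can produce every observed child phenotype.
  AA → possible child types {AB} ✓
  AB → possible child types {B, AB} ✓
  AO → possible child types {B, AB} ✓
  BB → possible child types {B} ✗
  BO → possible child types {B} ✗
  OO → possible child types {B} ✗

AA, AB, AO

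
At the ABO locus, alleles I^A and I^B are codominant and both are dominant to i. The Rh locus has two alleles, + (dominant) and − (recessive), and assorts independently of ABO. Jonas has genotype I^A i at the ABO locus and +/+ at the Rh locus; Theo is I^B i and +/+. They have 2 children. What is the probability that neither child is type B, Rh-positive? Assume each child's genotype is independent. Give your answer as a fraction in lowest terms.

ABO cross I^A i × I^B i → 1/4 O, 1/4 A, 1/4 B, 1/4 AB.
Rh cross +/+ × +/+ → 1 Rh+; so P(type B, Rh-positive) = 1/4 × 1 = 1/4 per child.
P(not type B, Rh-positive) = 3/4 for one child; (3/4)^2 = 9/16.

9/16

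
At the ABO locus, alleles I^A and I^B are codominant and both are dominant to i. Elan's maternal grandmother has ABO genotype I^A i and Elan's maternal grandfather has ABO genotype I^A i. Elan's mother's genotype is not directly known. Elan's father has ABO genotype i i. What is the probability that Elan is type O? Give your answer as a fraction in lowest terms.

Elan's mother's ABO genotype from I^A i × I^A i: 1/4 I^A I^A, 1/2 I^A i, 1/4 i i.
Crossing each possibility with the father i i and summing P(type O): 1/4·0 + 1/2·1/2 + 1/4·1 = 1/2.

1/2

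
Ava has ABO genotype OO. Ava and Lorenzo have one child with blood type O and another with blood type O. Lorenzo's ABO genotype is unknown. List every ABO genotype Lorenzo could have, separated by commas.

AO, BO, OO

For each candidate genotype of Lorenzo, check whether crossing it with OO can produce every observed child phenotype.
  AA → possible child types {A} ✗
  AB → possible child types {A, B} ✗
  AO → possible child types {O, A} ✓
  BB → possible child types {B} ✗
  BO → possible child types {O, B} ✓
  OO → possible child types {O} ✓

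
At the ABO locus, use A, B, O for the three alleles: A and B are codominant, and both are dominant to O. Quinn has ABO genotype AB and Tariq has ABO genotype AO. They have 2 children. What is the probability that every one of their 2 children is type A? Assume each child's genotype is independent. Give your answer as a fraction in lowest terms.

ABO cross AB × AO → 1/2 A, 1/4 B, 1/4 AB.
So P(type A) = 1/2 per child.
All 2 independent: (1/2)^2 = 1/4.

1/4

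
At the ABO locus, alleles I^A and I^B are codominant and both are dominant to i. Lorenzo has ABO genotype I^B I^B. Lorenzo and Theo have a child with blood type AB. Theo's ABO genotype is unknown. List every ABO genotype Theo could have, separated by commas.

I^A I^A, I^A I^B, I^A i

For each candidate genotype of Theo, check whether crossing it with I^B I^B can produce every observed child phenotype.
  I^A I^A → possible child types {AB} ✓
  I^A I^B → possible child types {B, AB} ✓
  I^A i → possible child types {B, AB} ✓
  I^B I^B → possible child types {B} ✗
  I^B i → possible child types {B} ✗
  i i → possible child types {B} ✗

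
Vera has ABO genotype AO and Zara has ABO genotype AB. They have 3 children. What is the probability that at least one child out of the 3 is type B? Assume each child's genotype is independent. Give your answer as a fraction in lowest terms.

ABO cross AO × AB → 1/2 A, 1/4 B, 1/4 AB.
So P(type B) = 1/4 per child.
P(none) = (3/4)^3 = 27/64; P(at least one) = 1 − 27/64 = 37/64.

37/64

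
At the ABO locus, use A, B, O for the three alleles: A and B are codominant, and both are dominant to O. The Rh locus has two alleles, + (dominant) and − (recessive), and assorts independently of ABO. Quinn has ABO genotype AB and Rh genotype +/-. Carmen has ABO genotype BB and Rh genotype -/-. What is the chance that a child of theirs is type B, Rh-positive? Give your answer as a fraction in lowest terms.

1/4

ABO cross AB × BB → offspring phenotypes: 1/2 B, 1/2 AB.
Rh cross +/- × -/- → 1/2 Rh+, 1/2 Rh-.
Independent loci: P(type B, Rh-positive) = 1/2 × 1/2 = 1/4.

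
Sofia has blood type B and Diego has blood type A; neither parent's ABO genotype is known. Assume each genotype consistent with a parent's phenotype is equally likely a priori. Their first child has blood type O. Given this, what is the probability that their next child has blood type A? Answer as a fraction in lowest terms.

1/4

Possible genotypes: Sofia ∈ {BB, BO}; Diego ∈ {AA, AO}.
Weight each parental genotype pair by prior × P(type-O child):
  BO × AO: posterior weight 1; P(next child type A) = 1/4.
Weighted sum = 1/4.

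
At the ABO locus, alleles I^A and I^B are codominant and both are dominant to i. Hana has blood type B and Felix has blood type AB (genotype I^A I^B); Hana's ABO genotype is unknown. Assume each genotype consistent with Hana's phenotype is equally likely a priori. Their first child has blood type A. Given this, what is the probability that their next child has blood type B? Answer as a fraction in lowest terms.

1/2

Possible genotypes: Hana ∈ {I^B I^B, I^B i}; Felix ∈ {I^A I^B}.
Weight each parental genotype pair by prior × P(type-A child):
  I^B i × I^A I^B: posterior weight 1; P(next child type B) = 1/2.
Weighted sum = 1/2.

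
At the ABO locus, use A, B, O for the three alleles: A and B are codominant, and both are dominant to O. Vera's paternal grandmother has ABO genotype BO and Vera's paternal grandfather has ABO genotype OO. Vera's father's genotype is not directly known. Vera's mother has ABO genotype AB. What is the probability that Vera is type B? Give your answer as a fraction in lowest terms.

Vera's father's ABO genotype from BO × OO: 1/2 BO, 1/2 OO.
Crossing each possibility with the mother AB and summing P(type B): 1/2·1/2 + 1/2·1/2 = 1/2.

1/2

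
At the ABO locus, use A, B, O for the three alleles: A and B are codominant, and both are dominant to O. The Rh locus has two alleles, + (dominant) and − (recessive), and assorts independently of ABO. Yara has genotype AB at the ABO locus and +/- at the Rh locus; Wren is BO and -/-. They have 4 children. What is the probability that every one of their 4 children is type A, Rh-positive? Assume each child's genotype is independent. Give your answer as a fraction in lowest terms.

ABO cross AB × BO → 1/4 A, 1/2 B, 1/4 AB.
Rh cross +/- × -/- → 1/2 Rh+, 1/2 Rh-; so P(type A, Rh-positive) = 1/4 × 1/2 = 1/8 per child.
All 4 independent: (1/8)^4 = 1/4096.

1/4096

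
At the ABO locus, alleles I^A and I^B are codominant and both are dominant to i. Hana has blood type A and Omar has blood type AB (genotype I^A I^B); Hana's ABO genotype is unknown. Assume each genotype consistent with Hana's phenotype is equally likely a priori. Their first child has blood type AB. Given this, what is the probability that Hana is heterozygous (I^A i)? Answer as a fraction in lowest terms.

1/3

Possible genotypes: Hana ∈ {I^A I^A, I^A i}; Omar ∈ {I^A I^B}.
Weight each parental genotype pair by prior × P(type-AB child):
  I^A I^A × I^A I^B: posterior weight 2/3.
  I^A i × I^A I^B: posterior weight 1/3.
Sum the posterior weight over pairs where Hana is I^A i: 1/3.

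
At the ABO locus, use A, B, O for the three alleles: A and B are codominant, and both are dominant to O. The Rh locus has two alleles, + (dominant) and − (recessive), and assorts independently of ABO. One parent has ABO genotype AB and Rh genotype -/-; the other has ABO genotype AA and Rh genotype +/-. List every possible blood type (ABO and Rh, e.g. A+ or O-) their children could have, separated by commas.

A+, A-, AB+, AB-

Gametes from AB × AA give offspring ABO genotypes AA, AB, i.e. phenotypes A, AB.
Rh cross -/- × +/- → phenotypes Rh+, Rh-.
Combining independently: A+, A-, AB+, AB-.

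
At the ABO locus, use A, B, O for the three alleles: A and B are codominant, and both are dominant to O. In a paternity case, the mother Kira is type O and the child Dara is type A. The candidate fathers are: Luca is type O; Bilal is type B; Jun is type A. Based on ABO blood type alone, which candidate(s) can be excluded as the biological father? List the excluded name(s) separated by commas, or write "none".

A candidate is excluded only if no genotype consistent with his phenotype could produce a type A child with a type O mother.
Luca (type O): no genotype consistent with that phenotype can produce a type-A child with a type-O mother.
Bilal (type B): no genotype consistent with that phenotype can produce a type-A child with a type-O mother.

Luca, Bilal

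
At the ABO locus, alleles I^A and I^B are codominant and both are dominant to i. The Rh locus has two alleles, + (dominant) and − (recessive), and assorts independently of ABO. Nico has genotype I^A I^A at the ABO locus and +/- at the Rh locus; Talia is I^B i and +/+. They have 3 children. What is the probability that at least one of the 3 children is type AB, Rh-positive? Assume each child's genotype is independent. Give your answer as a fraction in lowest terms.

7/8

ABO cross I^A I^A × I^B i → 1/2 A, 1/2 AB.
Rh cross +/- × +/+ → 1 Rh+; so P(type AB, Rh-positive) = 1/2 × 1 = 1/2 per child.
P(none) = (1/2)^3 = 1/8; P(at least one) = 1 − 1/8 = 7/8.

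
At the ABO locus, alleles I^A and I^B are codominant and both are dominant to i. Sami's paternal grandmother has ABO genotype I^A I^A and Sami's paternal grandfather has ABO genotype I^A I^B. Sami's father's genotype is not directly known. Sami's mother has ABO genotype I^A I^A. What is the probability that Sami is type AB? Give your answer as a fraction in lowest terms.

1/4

Sami's father's ABO genotype from I^A I^A × I^A I^B: 1/2 I^A I^A, 1/2 I^A I^B.
Crossing each possibility with the mother I^A I^A and summing P(type AB): 1/2·0 + 1/2·1/2 = 1/4.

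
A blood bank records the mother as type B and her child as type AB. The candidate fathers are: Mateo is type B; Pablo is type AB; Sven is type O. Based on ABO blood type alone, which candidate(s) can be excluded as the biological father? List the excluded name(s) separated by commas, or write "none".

A candidate is excluded only if no genotype consistent with his phenotype could produce a type AB child with a type B mother.
Mateo (type B): no genotype consistent with that phenotype can produce a type-AB child with a type-B mother.
Sven (type O): no genotype consistent with that phenotype can produce a type-AB child with a type-B mother.

Mateo, Sven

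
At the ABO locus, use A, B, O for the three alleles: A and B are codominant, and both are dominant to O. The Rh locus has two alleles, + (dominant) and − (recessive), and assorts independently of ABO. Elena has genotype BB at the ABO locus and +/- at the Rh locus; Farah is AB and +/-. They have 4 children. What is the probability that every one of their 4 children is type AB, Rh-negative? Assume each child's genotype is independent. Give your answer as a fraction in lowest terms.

1/4096

ABO cross BB × AB → 1/2 B, 1/2 AB.
Rh cross +/- × +/- → 3/4 Rh+, 1/4 Rh-; so P(type AB, Rh-negative) = 1/2 × 1/4 = 1/8 per child.
All 4 independent: (1/8)^4 = 1/4096.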